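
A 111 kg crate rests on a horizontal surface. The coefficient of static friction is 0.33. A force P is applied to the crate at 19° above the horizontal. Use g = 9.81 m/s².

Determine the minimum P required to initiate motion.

P ≈ 341 N

N = m g − P sin α (the pull lifts the crate).
At impending slip, P cos α = μ_s N = μ_s (m g − P sin α).
Solving: P (cos α + μ_s sin α) = μ_s m g → P = 0.33×1090/(cos 19° + 0.33 sin 19°) = 359/1.053 = 341 N.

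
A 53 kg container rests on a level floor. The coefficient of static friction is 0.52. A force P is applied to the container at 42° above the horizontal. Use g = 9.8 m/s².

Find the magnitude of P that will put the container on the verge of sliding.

N = m g − P sin α (the pull lifts the container).
At impending slip, P cos α = μ_s N = μ_s (m g − P sin α).
Solving: P (cos α + μ_s sin α) = μ_s m g → P = 0.52×519/(cos 42° + 0.52 sin 42°) = 270/1.091 = 248 N.

P ≈ 248 N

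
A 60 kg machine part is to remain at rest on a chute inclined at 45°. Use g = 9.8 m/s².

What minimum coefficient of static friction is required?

At the slip threshold m g sin θ = μ_s m g cos θ, so μ_s,min = tan θ.
μ_s,min = tan 45° = 1.

μ_s,min ≈ 1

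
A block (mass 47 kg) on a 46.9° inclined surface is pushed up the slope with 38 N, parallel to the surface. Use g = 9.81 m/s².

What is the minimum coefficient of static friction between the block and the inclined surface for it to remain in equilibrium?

μ_s,min ≈ 0.948

N = m g cos θ = 315 N.
Friction must make up the shortfall along the incline: f = m g sin θ − P = 336.7 − 38 = 298.7 N.
At the threshold f = μ_s N, so μ_s,min = 298.7/315 = 0.948.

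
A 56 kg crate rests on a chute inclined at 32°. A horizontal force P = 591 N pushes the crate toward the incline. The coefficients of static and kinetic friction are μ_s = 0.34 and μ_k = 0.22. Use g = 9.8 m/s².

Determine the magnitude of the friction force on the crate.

f ≈ 210 N (down the incline)

Resolve perpendicular to the incline: N = m g cos θ + P sin θ = 56×9.8×cos 32° + 591×sin 32° = 778.6 N.
Parallel to the incline: P cos θ − m g sin θ = 501.2 − 290.8 = 210.4 N; the friction needed to balance this is 210.4 N acting down the slope.
Maximum static friction: μ_s N = 0.34 × 778.6 = 264.7 N.
Since 210.4 N is within the 264.7 N limit, the crate stays put and friction is exactly 210 N.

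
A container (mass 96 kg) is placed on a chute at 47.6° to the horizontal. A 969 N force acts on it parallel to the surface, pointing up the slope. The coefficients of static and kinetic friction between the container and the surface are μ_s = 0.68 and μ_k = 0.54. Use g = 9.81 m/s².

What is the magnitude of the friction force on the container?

f ≈ 274 N (down the incline)

Perpendicular to the surface, N = m g cos θ = 96·9.81·cos 47.6° = 635 N.
Parallel to the incline, ΣF = 0 gives f = m g sin θ − P = 695.4 − 969 = -273.6 N (up-slope positive).
The static-friction ceiling is μ_s N = 0.68 × 635 = 431.8 N.
Since |-273.6| ≤ 431.8 N, static friction is sufficient; f equals the required value, not μ_s N.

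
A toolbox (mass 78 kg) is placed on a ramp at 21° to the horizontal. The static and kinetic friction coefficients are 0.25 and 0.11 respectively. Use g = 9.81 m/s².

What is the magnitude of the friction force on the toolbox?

f ≈ 78.6 N (up the incline)

Normal force: N = m g cos θ = 78 × 9.81 × cos 21° = 714.4 N.
Along the slope the weight component is m g sin θ = 274.2 N; friction must supply exactly this, acting up-slope.
Maximum static friction available: μ_s N = 0.25 × 714.4 = 178.6 N.
Since |274.2| > 178.6 N, static friction cannot hold it; the toolbox slides down the incline and kinetic friction applies: f = μ_k N = 0.11 × 714.4 = 78.6 N.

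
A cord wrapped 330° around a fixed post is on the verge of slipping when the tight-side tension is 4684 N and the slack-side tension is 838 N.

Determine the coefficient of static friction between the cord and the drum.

μ ≈ 0.299

T₂/T₁ = e^{μβ} → μ = ln(T₂/T₁)/β.
β = 330° = 5.76 rad.
μ = ln(4684/838)/5.76 = ln(5.589)/5.76 = 0.299.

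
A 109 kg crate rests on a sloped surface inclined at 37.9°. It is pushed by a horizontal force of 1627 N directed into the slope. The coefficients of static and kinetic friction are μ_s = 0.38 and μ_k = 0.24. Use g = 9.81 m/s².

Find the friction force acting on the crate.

f ≈ 627 N (down the incline)

The horizontal push has a component P sin θ into the surface, so N = m g cos θ + P sin θ = 843.8 + 999.4 = 1843 N.
Parallel to the incline: P cos θ − m g sin θ = 1284 − 656.8 = 627 N; the friction needed to balance this is 627 N acting down the slope.
The limit of static friction is μ_s N = 700.4 N.
|f_req| = 627 ≤ 700.4 N → the crate is in equilibrium; friction equals the required value.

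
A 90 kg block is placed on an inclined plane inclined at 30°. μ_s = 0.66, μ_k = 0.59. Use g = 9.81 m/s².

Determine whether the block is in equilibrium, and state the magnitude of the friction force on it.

N = m g cos θ = 765 N.
Down-slope weight component: m g sin θ = 441 N.
μ_s N = 505 N.
441 ≤ 505 N, so it stays put; friction = 441 N.

f ≈ 441 N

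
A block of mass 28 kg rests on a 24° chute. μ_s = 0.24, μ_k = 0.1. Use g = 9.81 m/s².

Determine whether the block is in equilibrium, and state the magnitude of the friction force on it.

f ≈ 25.1 N

N = m g cos θ = 251 N.
Down-slope weight component: m g sin θ = 112 N.
μ_s N = 60.2 N.
112 > 60.2 N, so it slides; kinetic friction f = μ_k N = 0.1×251 = 25.1 N.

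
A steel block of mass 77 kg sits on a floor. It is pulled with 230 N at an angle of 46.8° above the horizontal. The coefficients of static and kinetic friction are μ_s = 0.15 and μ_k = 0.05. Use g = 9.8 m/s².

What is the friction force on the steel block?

Vertical equilibrium gives N = m g − P sin α = 586.9 N.
Horizontally, friction must balance P cos α = 157.4 N.
μ_s N = 0.15 × 586.9 = 88.04 N.
The required friction exceeds μ_s N, so the steel block moves and f = μ_k N = 29.3 N.

f ≈ 29.3 N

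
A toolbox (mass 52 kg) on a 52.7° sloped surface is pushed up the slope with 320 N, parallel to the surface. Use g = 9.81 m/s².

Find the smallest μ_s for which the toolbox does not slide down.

μ_s,min ≈ 0.278

N = m g cos θ = 309.1 N.
Friction must make up the shortfall along the incline: f = m g sin θ − P = 405.8 − 320 = 85.79 N.
At the threshold f = μ_s N, so μ_s,min = 85.79/309.1 = 0.278.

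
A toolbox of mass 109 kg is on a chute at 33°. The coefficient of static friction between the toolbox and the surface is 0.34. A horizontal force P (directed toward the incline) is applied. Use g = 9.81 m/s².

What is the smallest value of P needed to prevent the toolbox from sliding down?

The toolbox tends to slide down (tan θ > μ_s), so at the point of impending slip friction acts up-slope at its limit: f = μ_s N.
Perpendicular to the incline: N = m g cos θ + P sin θ.
Along the incline: P cos θ + μ_s N = m g sin θ, i.e. P cos θ + μ_s (m g cos θ + P sin θ) = m g sin θ.
Solving, P (cos θ + μ_s sin θ) = m g (sin θ − μ_s cos θ), so P = 1070×0.2595/1.024 = 271 N.

P_min ≈ 271 N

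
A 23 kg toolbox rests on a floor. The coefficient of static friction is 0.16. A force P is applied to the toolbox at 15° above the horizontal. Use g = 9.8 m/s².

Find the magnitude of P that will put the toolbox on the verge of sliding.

N = m g − P sin α (the pull lifts the toolbox).
At impending slip, P cos α = μ_s N = μ_s (m g − P sin α).
Solving: P (cos α + μ_s sin α) = μ_s m g → P = 0.16×225/(cos 15° + 0.16 sin 15°) = 36.1/1.007 = 35.8 N.

P ≈ 35.8 N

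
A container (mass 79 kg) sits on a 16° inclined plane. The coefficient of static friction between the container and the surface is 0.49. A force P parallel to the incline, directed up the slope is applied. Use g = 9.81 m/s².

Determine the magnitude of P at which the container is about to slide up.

At impending motion up the slope, friction acts down-slope at its limit: f = μ_s N.
P is parallel to the surface, so N = m g cos θ = 745 N.
Along the incline: P = m g sin θ + μ_s N = 214 + 0.49×745 = 579 N.

P ≈ 579 N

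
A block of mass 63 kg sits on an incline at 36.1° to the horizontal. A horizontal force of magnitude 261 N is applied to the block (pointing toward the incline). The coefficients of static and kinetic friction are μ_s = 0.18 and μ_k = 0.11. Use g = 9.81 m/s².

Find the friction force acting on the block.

f ≈ 71.8 N (up the incline)

Normal direction: N = m g cos θ + P sin θ = 653.1 N.
Parallel to the incline: P cos θ − m g sin θ = 210.9 − 364.1 = -153.3 N; the friction needed to balance this is 153.3 N acting up the slope.
Maximum static friction: μ_s N = 0.18 × 653.1 = 117.6 N.
The required 153.3 N exceeds the static limit, so the block slides down-slope and f = μ_k N = 0.11×653.1 = 71.8 N.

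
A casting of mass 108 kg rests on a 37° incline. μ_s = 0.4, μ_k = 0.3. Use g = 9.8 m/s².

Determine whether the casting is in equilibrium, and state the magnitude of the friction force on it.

N = m g cos θ = 845 N.
Down-slope weight component: m g sin θ = 637 N.
μ_s N = 338 N.
637 > 338 N, so it slides; kinetic friction f = μ_k N = 0.3×845 = 254 N.

f ≈ 254 N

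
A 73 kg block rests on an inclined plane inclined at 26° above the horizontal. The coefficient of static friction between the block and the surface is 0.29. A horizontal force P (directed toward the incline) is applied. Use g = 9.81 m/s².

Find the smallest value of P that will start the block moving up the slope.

At impending motion up the slope, friction acts down-slope at its limit: f = μ_s N.
Perpendicular to the incline: N = m g cos θ + P sin θ.
Along the incline: P cos θ = m g sin θ + μ_s N = m g sin θ + μ_s (m g cos θ + P sin θ).
Solving, P (cos θ − μ_s sin θ) = m g (sin θ + μ_s cos θ), so P = 73×9.81×(sin 26° + 0.29 cos 26°)/(cos 26° − 0.29 sin 26°) = 716×0.699/0.7717 = 649 N.

P ≈ 649 N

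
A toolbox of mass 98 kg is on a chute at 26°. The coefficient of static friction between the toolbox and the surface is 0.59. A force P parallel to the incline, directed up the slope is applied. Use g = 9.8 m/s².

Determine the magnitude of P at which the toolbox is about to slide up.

At impending motion up the slope, friction acts down-slope at its limit: f = μ_s N.
P is parallel to the surface, so N = m g cos θ = 863 N.
Along the incline: P = m g sin θ + μ_s N = 421 + 0.59×863 = 930 N.

P ≈ 930 N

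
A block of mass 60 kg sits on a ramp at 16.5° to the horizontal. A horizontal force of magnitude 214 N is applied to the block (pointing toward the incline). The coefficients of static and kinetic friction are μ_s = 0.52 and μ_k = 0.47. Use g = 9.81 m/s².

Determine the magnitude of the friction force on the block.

The horizontal push has a component P sin θ into the surface, so N = m g cos θ + P sin θ = 564.4 + 60.78 = 625.1 N.
Parallel to the incline: P cos θ − m g sin θ = 205.2 − 167.2 = 38.02 N; the friction needed to balance this is 38.02 N acting down the slope.
Maximum static friction: μ_s N = 0.52 × 625.1 = 325.1 N.
|f_req| = 38.02 ≤ 325.1 N → the block is in equilibrium; friction equals the required value.

f ≈ 38 N (down the incline)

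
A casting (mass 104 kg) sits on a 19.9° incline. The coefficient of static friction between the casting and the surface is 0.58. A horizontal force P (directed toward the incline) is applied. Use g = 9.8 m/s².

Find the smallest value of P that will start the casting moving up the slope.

P ≈ 1220 N

At impending motion up the slope, friction acts down-slope at its limit: f = μ_s N.
Perpendicular to the incline: N = m g cos θ + P sin θ.
Along the incline: P cos θ = m g sin θ + μ_s N = m g sin θ + μ_s (m g cos θ + P sin θ).
Solving, P (cos θ − μ_s sin θ) = m g (sin θ + μ_s cos θ), so P = 104×9.8×(sin 19.9° + 0.58 cos 19.9°)/(cos 19.9° − 0.58 sin 19.9°) = 1020×0.8857/0.7429 = 1220 N.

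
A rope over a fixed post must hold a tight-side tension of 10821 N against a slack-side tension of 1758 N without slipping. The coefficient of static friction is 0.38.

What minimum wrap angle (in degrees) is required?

T₂/T₁ = e^{μβ} → β = ln(T₂/T₁)/μ.
β = ln(10821/1758)/0.38 = 1.817/0.38 = 4.782 rad.
In degrees: β = 4.782 × 180/π = 274°.

β_min ≈ 274°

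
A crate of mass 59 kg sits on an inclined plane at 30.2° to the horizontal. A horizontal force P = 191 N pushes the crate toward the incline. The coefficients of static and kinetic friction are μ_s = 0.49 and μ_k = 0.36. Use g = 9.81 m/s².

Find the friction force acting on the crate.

Normal direction: N = m g cos θ + P sin θ = 596.3 N.
Parallel to the incline: P cos θ − m g sin θ = 165.1 − 291.1 = -126.1 N; the friction needed to balance this is 126.1 N acting up the slope.
The limit of static friction is μ_s N = 292.2 N.
Since 126.1 N is within the 292.2 N limit, the crate stays put and friction is exactly 126 N.

f ≈ 126 N (up the incline)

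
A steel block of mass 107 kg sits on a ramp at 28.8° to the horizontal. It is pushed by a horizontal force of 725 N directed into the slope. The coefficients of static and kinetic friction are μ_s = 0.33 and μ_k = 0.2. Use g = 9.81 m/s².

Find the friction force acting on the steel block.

f ≈ 130 N (down the incline)

Resolve perpendicular to the incline: N = m g cos θ + P sin θ = 107×9.81×cos 28.8° + 725×sin 28.8° = 1269 N.
Parallel to the incline: P cos θ − m g sin θ = 635.3 − 505.7 = 129.6 N; the friction needed to balance this is 129.6 N acting down the slope.
The limit of static friction is μ_s N = 418.8 N.
Since 129.6 N is within the 418.8 N limit, the steel block stays put and friction is exactly 130 N.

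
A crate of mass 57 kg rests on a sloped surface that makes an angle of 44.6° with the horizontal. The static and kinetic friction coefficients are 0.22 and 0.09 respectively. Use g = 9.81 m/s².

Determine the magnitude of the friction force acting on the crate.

The normal reaction is N = m g cos θ = 398.1 N.
For equilibrium along the incline, friction must balance the weight component: f = m g sin θ = 392.6 N up the slope.
The static-friction ceiling is μ_s N = 0.22 × 398.1 = 87.59 N.
|392.6| exceeds 87.59 N, so the crate slips down-slope; friction is kinetic, f = μ_k N = 0.09×398.1 = 35.8 N.

f ≈ 35.8 N (up the incline)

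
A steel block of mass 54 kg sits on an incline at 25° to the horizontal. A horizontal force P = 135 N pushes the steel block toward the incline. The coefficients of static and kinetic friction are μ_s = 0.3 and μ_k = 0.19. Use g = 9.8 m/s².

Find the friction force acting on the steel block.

The horizontal push has a component P sin θ into the surface, so N = m g cos θ + P sin θ = 479.6 + 57.05 = 536.7 N.
Parallel to the incline: P cos θ − m g sin θ = 122.4 − 223.6 = -101.3 N; the friction needed to balance this is 101.3 N acting up the slope.
Maximum static friction: μ_s N = 0.3 × 536.7 = 161 N.
|f_req| = 101.3 ≤ 161 N → the steel block is in equilibrium; friction equals the required value.

f ≈ 101 N (up the incline)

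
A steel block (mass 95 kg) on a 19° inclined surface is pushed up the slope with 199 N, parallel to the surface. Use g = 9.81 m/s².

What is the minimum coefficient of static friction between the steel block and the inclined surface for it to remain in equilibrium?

μ_s,min ≈ 0.118

N = m g cos θ = 881.2 N.
Friction must make up the shortfall along the incline: f = m g sin θ − P = 303.4 − 199 = 104.4 N.
At the threshold f = μ_s N, so μ_s,min = 104.4/881.2 = 0.118.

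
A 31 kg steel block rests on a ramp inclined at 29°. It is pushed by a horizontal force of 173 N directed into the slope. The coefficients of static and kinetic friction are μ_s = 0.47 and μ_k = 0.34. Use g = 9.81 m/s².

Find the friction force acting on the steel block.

The horizontal push has a component P sin θ into the surface, so N = m g cos θ + P sin θ = 266 + 83.87 = 349.9 N.
Parallel to the incline: P cos θ − m g sin θ = 151.3 − 147.4 = 3.874 N; the friction needed to balance this is 3.874 N acting down the slope.
Maximum static friction: μ_s N = 0.47 × 349.9 = 164.4 N.
Since 3.874 N is within the 164.4 N limit, the steel block stays put and friction is exactly 3.87 N.

f ≈ 3.87 N (down the incline)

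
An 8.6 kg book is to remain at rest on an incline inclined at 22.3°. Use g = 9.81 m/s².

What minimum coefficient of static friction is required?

At the slip threshold m g sin θ = μ_s m g cos θ, so μ_s,min = tan θ.
μ_s,min = tan 22.3° = 0.41.

μ_s,min ≈ 0.41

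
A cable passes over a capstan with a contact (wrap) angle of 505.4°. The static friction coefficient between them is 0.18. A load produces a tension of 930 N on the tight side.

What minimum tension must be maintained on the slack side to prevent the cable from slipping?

T_min ≈ 190 N

Capstan equation at impending slip: T_tight/T_slack = e^{μβ}.
β = 505.4° = 8.821 rad; e^{μβ} = e^{0.18×8.821} = 4.893.
T_slack = T_tight / e^{μβ} = 930 / 4.893 = 190 N.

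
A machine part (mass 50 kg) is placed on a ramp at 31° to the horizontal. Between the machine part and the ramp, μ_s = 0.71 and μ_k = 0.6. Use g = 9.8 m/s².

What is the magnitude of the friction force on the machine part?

Normal force: N = m g cos θ = 50 × 9.8 × cos 31° = 420 N.
For equilibrium along the incline, friction must balance the weight component: f = m g sin θ = 252.4 N up the slope.
The static-friction ceiling is μ_s N = 0.71 × 420 = 298.2 N.
Since |252.4| ≤ 298.2 N, static friction is sufficient; f equals the required value, not μ_s N.

f ≈ 252 N (up the incline)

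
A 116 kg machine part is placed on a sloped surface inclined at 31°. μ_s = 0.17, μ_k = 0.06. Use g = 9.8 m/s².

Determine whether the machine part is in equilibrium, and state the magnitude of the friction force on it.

N = m g cos θ = 974 N.
Down-slope weight component: m g sin θ = 585 N.
μ_s N = 166 N.
585 > 166 N, so it slides; kinetic friction f = μ_k N = 0.06×974 = 58.5 N.

f ≈ 58.5 N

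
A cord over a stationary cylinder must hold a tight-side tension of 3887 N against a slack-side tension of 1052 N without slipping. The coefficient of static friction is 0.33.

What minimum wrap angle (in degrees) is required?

T₂/T₁ = e^{μβ} → β = ln(T₂/T₁)/μ.
β = ln(3887/1052)/0.33 = 1.307/0.33 = 3.96 rad.
In degrees: β = 3.96 × 180/π = 227°.

β_min ≈ 227°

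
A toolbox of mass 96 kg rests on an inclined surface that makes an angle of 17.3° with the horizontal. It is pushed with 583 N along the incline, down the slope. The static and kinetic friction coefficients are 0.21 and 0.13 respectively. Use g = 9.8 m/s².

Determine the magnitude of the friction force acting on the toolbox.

The normal reaction is N = m g cos θ = 898.2 N.
The friction needed for equilibrium is m g sin θ + P = 279.8 + 583 = 862.8 N, measured positive up-slope.
Static friction can supply at most μ_s N = 188.6 N.
|862.8| exceeds 188.6 N, so the toolbox slips down-slope; friction is kinetic, f = μ_k N = 0.13×898.2 = 117 N.

f ≈ 117 N (up the incline)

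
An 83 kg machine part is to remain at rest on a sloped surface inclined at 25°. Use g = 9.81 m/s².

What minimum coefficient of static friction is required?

μ_s,min ≈ 0.466

At the slip threshold m g sin θ = μ_s m g cos θ, so μ_s,min = tan θ.
μ_s,min = tan 25° = 0.466.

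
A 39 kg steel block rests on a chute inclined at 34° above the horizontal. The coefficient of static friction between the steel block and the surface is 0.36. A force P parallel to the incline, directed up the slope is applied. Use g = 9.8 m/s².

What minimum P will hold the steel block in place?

The steel block tends to slide down (tan θ > μ_s), so at the point of impending slip friction acts up-slope at its limit: f = μ_s N.
P is parallel to the surface, so N = m g cos θ = 317 N.
Along the incline: P + μ_s N = m g sin θ, so P = 214 − 0.36×317 = 99.7 N.

P_min ≈ 99.7 N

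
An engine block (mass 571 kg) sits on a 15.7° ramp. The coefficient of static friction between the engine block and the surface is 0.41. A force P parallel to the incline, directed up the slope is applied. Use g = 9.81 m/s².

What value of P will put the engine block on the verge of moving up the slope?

At impending motion up the slope, friction acts down-slope at its limit: f = μ_s N.
P is parallel to the surface, so N = m g cos θ = 5390 N.
Along the incline: P = m g sin θ + μ_s N = 1520 + 0.41×5390 = 3730 N.

P ≈ 3730 N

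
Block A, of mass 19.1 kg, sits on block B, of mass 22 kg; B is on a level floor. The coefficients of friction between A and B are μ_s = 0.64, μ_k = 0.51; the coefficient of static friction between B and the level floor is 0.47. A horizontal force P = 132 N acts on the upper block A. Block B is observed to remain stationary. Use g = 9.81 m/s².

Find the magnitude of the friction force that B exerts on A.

f ≈ 95.6 N

Between the blocks, N₁ = m_A g = 187.4 N.
So the A–B interface can sustain at most μ_s N₁ = 119.9 N of static friction.
P = 132 N exceeds that limit, so A slips over B and the interface friction becomes kinetic: f₁ = μ_k N₁ = 0.51×187.4 = 95.6 N.
B experiences an equal 95.6 N forward from A (third law). B is in equilibrium, so the floor supplies f₂ = 95.6 N of static friction (limit μ_s(m_A+m_B)g = 189.5 N, not exceeded).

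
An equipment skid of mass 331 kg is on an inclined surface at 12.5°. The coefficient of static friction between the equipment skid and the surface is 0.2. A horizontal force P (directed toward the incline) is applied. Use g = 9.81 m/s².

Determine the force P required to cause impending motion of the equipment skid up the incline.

P ≈ 1430 N

At impending motion up the slope, friction acts down-slope at its limit: f = μ_s N.
Perpendicular to the incline: N = m g cos θ + P sin θ.
Along the incline: P cos θ = m g sin θ + μ_s N = m g sin θ + μ_s (m g cos θ + P sin θ).
Solving, P (cos θ − μ_s sin θ) = m g (sin θ + μ_s cos θ), so P = 331×9.81×(sin 12.5° + 0.2 cos 12.5°)/(cos 12.5° − 0.2 sin 12.5°) = 3250×0.4117/0.933 = 1430 N.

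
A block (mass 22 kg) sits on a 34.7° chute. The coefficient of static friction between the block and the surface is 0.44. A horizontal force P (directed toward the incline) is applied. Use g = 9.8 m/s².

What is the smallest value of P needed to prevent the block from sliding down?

P_min ≈ 41.7 N

The block tends to slide down (tan θ > μ_s), so at the point of impending slip friction acts up-slope at its limit: f = μ_s N.
Perpendicular to the incline: N = m g cos θ + P sin θ.
Along the incline: P cos θ + μ_s N = m g sin θ, i.e. P cos θ + μ_s (m g cos θ + P sin θ) = m g sin θ.
Solving, P (cos θ + μ_s sin θ) = m g (sin θ − μ_s cos θ), so P = 216×0.2075/1.073 = 41.7 N.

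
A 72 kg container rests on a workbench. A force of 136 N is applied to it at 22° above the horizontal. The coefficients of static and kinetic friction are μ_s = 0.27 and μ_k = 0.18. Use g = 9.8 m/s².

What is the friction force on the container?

Vertical equilibrium gives N = m g − P sin α = 654.7 N.
Horizontally, friction must balance P cos α = 126.1 N.
μ_s N = 0.27 × 654.7 = 176.8 N.
126.1 ≤ 176.8 N → static; friction equals the required 126 N.

f ≈ 126 N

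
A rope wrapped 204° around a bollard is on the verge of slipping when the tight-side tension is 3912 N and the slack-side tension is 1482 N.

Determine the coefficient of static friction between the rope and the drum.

μ ≈ 0.273

T₂/T₁ = e^{μβ} → μ = ln(T₂/T₁)/β.
β = 204° = 3.56 rad.
μ = ln(3912/1482)/3.56 = ln(2.64)/3.56 = 0.273.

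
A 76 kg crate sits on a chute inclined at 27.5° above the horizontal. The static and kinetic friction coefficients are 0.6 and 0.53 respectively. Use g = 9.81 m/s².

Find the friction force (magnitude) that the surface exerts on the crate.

Normal force: N = m g cos θ = 76 × 9.81 × cos 27.5° = 661.3 N.
Along the slope the weight component is m g sin θ = 344.3 N; friction must supply exactly this, acting up-slope.
Static friction can supply at most μ_s N = 396.8 N.
Since |344.3| ≤ 396.8 N, the crate remains in static equilibrium and friction takes exactly the required value.

f ≈ 344 N (up the incline)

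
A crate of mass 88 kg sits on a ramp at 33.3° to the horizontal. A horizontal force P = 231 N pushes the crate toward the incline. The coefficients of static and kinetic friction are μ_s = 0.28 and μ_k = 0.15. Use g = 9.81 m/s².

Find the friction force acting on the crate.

f ≈ 127 N (up the incline)

The horizontal push has a component P sin θ into the surface, so N = m g cos θ + P sin θ = 721.5 + 126.8 = 848.4 N.
Parallel to the incline: P cos θ − m g sin θ = 193.1 − 474 = -280.9 N; the friction needed to balance this is 280.9 N acting up the slope.
The limit of static friction is μ_s N = 237.5 N.
The required 280.9 N exceeds the static limit, so the crate slides down-slope and f = μ_k N = 0.15×848.4 = 127 N.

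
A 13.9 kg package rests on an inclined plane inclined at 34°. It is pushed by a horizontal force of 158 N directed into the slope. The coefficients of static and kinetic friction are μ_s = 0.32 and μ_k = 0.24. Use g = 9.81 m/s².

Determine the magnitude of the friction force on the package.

Resolve perpendicular to the incline: N = m g cos θ + P sin θ = 13.9×9.81×cos 34° + 158×sin 34° = 201.4 N.
Parallel to the incline: P cos θ − m g sin θ = 131 − 76.25 = 54.74 N; the friction needed to balance this is 54.74 N acting down the slope.
Maximum static friction: μ_s N = 0.32 × 201.4 = 64.45 N.
Since 54.74 N is within the 64.45 N limit, the package stays put and friction is exactly 54.7 N.

f ≈ 54.7 N (down the incline)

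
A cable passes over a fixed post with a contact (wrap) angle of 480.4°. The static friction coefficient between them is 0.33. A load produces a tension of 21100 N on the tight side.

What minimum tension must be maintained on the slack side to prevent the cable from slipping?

Capstan equation at impending slip: T_tight/T_slack = e^{μβ}.
β = 480.4° = 8.385 rad; e^{μβ} = e^{0.33×8.385} = 15.91.
T_slack = T_tight / e^{μβ} = 21100 / 15.91 = 1330 N.

T_min ≈ 1330 N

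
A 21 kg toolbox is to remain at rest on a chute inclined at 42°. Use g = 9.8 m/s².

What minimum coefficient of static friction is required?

μ_s,min ≈ 0.9

At the slip threshold m g sin θ = μ_s m g cos θ, so μ_s,min = tan θ.
μ_s,min = tan 42° = 0.9.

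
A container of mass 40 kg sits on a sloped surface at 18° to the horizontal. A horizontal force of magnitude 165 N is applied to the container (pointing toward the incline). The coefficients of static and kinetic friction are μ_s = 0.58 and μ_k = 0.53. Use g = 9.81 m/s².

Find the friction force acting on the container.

The horizontal push has a component P sin θ into the surface, so N = m g cos θ + P sin θ = 373.2 + 50.99 = 424.2 N.
Along the incline, the net driving force (taking up-slope positive) is P cos θ − m g sin θ = 156.9 − 121.3 = 35.67 N, so equilibrium requires friction f = -35.67 N (down-slope).
The limit of static friction is μ_s N = 246 N.
Since 35.67 N is within the 246 N limit, the container stays put and friction is exactly 35.7 N.

f ≈ 35.7 N (down the incline)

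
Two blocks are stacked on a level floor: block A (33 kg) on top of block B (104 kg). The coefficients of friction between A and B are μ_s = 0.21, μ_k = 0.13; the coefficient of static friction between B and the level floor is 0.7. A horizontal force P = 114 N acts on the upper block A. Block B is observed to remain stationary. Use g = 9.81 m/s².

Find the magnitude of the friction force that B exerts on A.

Between the blocks, N₁ = m_A g = 323.7 N.
So the A–B interface can sustain at most μ_s N₁ = 67.98 N of static friction.
P = 114 N exceeds that limit, so A slips over B and the interface friction becomes kinetic: f₁ = μ_k N₁ = 0.13×323.7 = 42.1 N.
B experiences an equal 42.1 N forward from A (third law). B is in equilibrium, so the floor supplies f₂ = 42.1 N of static friction (limit μ_s(m_A+m_B)g = 940.8 N, not exceeded).

f ≈ 42.1 N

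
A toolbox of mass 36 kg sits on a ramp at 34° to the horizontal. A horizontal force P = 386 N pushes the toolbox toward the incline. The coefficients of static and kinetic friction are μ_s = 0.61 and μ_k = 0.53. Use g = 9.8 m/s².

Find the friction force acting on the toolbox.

Resolve perpendicular to the incline: N = m g cos θ + P sin θ = 36×9.8×cos 34° + 386×sin 34° = 508.3 N.
Along the incline, the net driving force (taking up-slope positive) is P cos θ − m g sin θ = 320 − 197.3 = 122.7 N, so equilibrium requires friction f = -122.7 N (down-slope).
The limit of static friction is μ_s N = 310.1 N.
|f_req| = 122.7 ≤ 310.1 N → the toolbox is in equilibrium; friction equals the required value.

f ≈ 123 N (down the incline)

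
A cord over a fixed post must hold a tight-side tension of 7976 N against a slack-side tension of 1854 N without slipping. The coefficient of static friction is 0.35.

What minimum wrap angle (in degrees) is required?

T₂/T₁ = e^{μβ} → β = ln(T₂/T₁)/μ.
β = ln(7976/1854)/0.35 = 1.459/0.35 = 4.169 rad.
In degrees: β = 4.169 × 180/π = 239°.

β_min ≈ 239°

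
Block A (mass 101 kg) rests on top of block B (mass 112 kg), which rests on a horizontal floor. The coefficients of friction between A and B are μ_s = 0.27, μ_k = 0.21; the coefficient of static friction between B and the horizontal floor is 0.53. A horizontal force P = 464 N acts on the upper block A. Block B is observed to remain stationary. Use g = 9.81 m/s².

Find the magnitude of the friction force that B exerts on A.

Between the blocks, N₁ = m_A g = 990.8 N.
Maximum static friction on A from B: μ_s N₁ = 0.27×990.8 = 267.5 N.
P = 464 N exceeds that limit, so A slips over B and the interface friction becomes kinetic: f₁ = μ_k N₁ = 0.21×990.8 = 208 N.
B experiences an equal 208 N forward from A (third law). B is in equilibrium, so the floor supplies f₂ = 208 N of static friction (limit μ_s(m_A+m_B)g = 1107 N, not exceeded).

f ≈ 208 N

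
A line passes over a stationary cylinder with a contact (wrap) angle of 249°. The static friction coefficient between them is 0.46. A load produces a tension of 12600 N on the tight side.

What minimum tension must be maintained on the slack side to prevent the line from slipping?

Capstan equation at impending slip: T_tight/T_slack = e^{μβ}.
β = 249° = 4.346 rad; e^{μβ} = e^{0.46×4.346} = 7.382.
T_slack = T_tight / e^{μβ} = 12600 / 7.382 = 1710 N.

T_min ≈ 1710 N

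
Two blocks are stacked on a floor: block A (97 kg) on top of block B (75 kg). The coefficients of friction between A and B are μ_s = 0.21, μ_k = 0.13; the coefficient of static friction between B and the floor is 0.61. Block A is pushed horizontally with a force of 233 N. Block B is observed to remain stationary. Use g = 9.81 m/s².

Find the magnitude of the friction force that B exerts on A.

f ≈ 124 N

Between the blocks, N₁ = m_A g = 951.6 N.
Maximum static friction on A from B: μ_s N₁ = 0.21×951.6 = 199.8 N.
Since P = 233 N > 199.8 N, A slides on B; the A–B friction is kinetic: f₁ = μ_k N₁ = 0.13×951.6 = 124 N.
B experiences an equal 124 N forward from A (third law). B is in equilibrium, so the floor supplies f₂ = 124 N of static friction (limit μ_s(m_A+m_B)g = 1029 N, not exceeded).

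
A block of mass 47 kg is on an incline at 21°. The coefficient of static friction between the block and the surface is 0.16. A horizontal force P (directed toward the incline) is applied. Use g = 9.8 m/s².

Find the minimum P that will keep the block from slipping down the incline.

The block tends to slide down (tan θ > μ_s), so at the point of impending slip friction acts up-slope at its limit: f = μ_s N.
Perpendicular to the incline: N = m g cos θ + P sin θ.
Along the incline: P cos θ + μ_s N = m g sin θ, i.e. P cos θ + μ_s (m g cos θ + P sin θ) = m g sin θ.
Solving, P (cos θ + μ_s sin θ) = m g (sin θ − μ_s cos θ), so P = 461×0.209/0.9909 = 97.1 N.

P_min ≈ 97.1 N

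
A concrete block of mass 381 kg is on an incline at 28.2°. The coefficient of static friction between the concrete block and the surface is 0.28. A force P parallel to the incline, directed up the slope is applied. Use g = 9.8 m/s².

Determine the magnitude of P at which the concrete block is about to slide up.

At impending motion up the slope, friction acts down-slope at its limit: f = μ_s N.
P is parallel to the surface, so N = m g cos θ = 3290 N.
Along the incline: P = m g sin θ + μ_s N = 1760 + 0.28×3290 = 2690 N.

P ≈ 2690 N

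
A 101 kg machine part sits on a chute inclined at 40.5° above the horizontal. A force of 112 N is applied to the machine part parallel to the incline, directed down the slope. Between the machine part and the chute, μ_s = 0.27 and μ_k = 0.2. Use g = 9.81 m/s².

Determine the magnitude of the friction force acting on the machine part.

f ≈ 151 N (up the incline)

Normal force: N = m g cos θ = 101 × 9.81 × cos 40.5° = 753.4 N.
Parallel to the incline, ΣF = 0 gives f = m g sin θ + P = 643.5 + 112 = 755.5 N (up-slope positive).
The static-friction ceiling is μ_s N = 0.27 × 753.4 = 203.4 N.
|755.5| exceeds 203.4 N, so the machine part slips down-slope; friction is kinetic, f = μ_k N = 0.2×753.4 = 151 N.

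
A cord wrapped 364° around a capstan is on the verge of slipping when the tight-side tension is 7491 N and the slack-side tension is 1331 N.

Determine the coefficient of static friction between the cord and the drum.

T₂/T₁ = e^{μβ} → μ = ln(T₂/T₁)/β.
β = 364° = 6.353 rad.
μ = ln(7491/1331)/6.353 = ln(5.628)/6.353 = 0.272.

μ ≈ 0.272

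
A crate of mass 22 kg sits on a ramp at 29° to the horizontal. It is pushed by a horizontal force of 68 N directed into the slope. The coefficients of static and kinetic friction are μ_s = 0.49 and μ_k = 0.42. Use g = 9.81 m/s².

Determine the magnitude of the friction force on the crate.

f ≈ 45.2 N (up the incline)

Normal direction: N = m g cos θ + P sin θ = 221.7 N.
Parallel to the incline: P cos θ − m g sin θ = 59.47 − 104.6 = -45.16 N; the friction needed to balance this is 45.16 N acting up the slope.
Maximum static friction: μ_s N = 0.49 × 221.7 = 108.6 N.
Since 45.16 N is within the 108.6 N limit, the crate stays put and friction is exactly 45.2 N.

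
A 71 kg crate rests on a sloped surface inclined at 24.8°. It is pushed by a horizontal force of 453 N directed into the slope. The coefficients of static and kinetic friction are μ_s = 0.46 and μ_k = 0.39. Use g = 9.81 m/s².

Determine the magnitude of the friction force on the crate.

f ≈ 119 N (down the incline)

Resolve perpendicular to the incline: N = m g cos θ + P sin θ = 71×9.81×cos 24.8° + 453×sin 24.8° = 822.3 N.
Parallel to the incline: P cos θ − m g sin θ = 411.2 − 292.2 = 119.1 N; the friction needed to balance this is 119.1 N acting down the slope.
Maximum static friction: μ_s N = 0.46 × 822.3 = 378.3 N.
|f_req| = 119.1 ≤ 378.3 N → the crate is in equilibrium; friction equals the required value.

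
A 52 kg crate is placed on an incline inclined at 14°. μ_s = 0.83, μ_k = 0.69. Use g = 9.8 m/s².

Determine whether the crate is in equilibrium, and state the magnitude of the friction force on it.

N = m g cos θ = 494 N.
Down-slope weight component: m g sin θ = 123 N.
μ_s N = 410 N.
123 ≤ 410 N, so it stays put; friction = 123 N.

f ≈ 123 N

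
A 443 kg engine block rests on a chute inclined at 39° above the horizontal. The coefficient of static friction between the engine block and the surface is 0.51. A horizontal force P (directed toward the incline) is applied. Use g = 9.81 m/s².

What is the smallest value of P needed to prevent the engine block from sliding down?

P_min ≈ 922 N

The engine block tends to slide down (tan θ > μ_s), so at the point of impending slip friction acts up-slope at its limit: f = μ_s N.
Perpendicular to the incline: N = m g cos θ + P sin θ.
Along the incline: P cos θ + μ_s N = m g sin θ, i.e. P cos θ + μ_s (m g cos θ + P sin θ) = m g sin θ.
Solving, P (cos θ + μ_s sin θ) = m g (sin θ − μ_s cos θ), so P = 4350×0.233/1.098 = 922 N.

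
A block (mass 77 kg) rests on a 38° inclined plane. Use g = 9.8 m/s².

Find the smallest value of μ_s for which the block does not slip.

At the slip threshold m g sin θ = μ_s m g cos θ, so μ_s,min = tan θ.
μ_s,min = tan 38° = 0.781.

μ_s,min ≈ 0.781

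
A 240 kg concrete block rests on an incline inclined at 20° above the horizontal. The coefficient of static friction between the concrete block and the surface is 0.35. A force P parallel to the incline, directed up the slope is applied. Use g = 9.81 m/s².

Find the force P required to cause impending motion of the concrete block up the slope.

P ≈ 1580 N

At impending motion up the slope, friction acts down-slope at its limit: f = μ_s N.
P is parallel to the surface, so N = m g cos θ = 2210 N.
Along the incline: P = m g sin θ + μ_s N = 805 + 0.35×2210 = 1580 N.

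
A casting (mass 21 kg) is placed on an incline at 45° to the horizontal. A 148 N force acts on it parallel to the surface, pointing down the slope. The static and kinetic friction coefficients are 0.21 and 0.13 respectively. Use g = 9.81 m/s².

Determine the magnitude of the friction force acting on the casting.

f ≈ 18.9 N (up the incline)

Normal force: N = m g cos θ = 21 × 9.81 × cos 45° = 145.7 N.
For equilibrium along the incline the friction force must supply f = m g sin θ + P = 145.7 + 148 = 293.7 N (positive meaning up-slope).
Static friction can supply at most μ_s N = 30.59 N.
|293.7| exceeds 30.59 N, so the casting slips down-slope; friction is kinetic, f = μ_k N = 0.13×145.7 = 18.9 N.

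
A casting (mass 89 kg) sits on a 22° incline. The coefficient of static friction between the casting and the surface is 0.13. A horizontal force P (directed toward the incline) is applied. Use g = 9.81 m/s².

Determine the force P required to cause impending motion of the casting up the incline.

P ≈ 492 N

At impending motion up the slope, friction acts down-slope at its limit: f = μ_s N.
Perpendicular to the incline: N = m g cos θ + P sin θ.
Along the incline: P cos θ = m g sin θ + μ_s N = m g sin θ + μ_s (m g cos θ + P sin θ).
Solving, P (cos θ − μ_s sin θ) = m g (sin θ + μ_s cos θ), so P = 89×9.81×(sin 22° + 0.13 cos 22°)/(cos 22° − 0.13 sin 22°) = 873×0.4951/0.8785 = 492 N.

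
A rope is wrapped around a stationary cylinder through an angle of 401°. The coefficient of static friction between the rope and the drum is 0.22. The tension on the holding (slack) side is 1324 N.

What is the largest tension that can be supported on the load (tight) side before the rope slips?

T_max ≈ 6170 N

At impending slip the capstan equation gives T₂/T₁ = e^{μβ} with β in radians.
β = 401° × π/180 = 6.999 rad.
e^{μβ} = e^{0.22×6.999} = 4.663.
T₂ = T₁ · e^{μβ} = 1324 × 4.663 = 6170 N.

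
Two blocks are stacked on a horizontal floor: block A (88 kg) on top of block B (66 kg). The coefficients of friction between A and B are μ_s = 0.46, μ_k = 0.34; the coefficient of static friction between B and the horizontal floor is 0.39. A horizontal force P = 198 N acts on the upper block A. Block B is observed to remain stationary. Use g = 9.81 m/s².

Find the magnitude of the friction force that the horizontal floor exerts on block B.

f ≈ 198 N

Between the blocks, N₁ = m_A g = 863.3 N.
Maximum static friction on A from B: μ_s N₁ = 0.46×863.3 = 397.1 N.
P = 198 N is within that limit, so A and B move together (both at rest); the A–B friction is simply f₁ = P = 198 N.
B experiences an equal 198 N forward from A (third law). B is in equilibrium, so the floor supplies f₂ = 198 N of static friction (limit μ_s(m_A+m_B)g = 589.2 N, not exceeded).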